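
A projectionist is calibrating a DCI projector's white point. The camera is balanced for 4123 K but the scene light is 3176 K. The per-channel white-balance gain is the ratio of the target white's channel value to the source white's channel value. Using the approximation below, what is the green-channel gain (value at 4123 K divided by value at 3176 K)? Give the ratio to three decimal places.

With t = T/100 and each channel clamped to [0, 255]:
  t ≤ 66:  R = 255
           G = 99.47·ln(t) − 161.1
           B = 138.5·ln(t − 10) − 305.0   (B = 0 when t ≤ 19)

At 3176 K (t = 31.76):
  G = 99.47·ln 31.76 − 161.1 = 99.47·3.4582 − 161.1 = 182.888.
At 4123 K (t = 41.23):
  G = 99.47·ln 41.23 − 161.1 = 99.47·3.7192 − 161.1 = 208.845.
Gain = 208.845 / 182.888 = 1.1419 → 1.142.

1.142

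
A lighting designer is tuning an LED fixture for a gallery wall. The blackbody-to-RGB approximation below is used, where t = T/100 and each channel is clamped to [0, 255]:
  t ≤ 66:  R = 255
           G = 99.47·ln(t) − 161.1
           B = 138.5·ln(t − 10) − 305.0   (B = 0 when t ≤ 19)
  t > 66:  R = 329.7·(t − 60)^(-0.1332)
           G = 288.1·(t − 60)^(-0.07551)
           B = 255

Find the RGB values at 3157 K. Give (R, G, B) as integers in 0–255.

t = 3157/100 = 31.57; the t ≤ 66 branch applies.
R = 255 by definition for t ≤ 66.
G = 99.47·ln 31.57 − 161.1 = 99.47·3.4522 − 161.1 = 182.291.
B = 138.5·ln(31.57 − 10) − 305.0 = 138.5·ln 21.57 − 305.0 = 138.5·3.0713 − 305.0 = 120.376.
Rounded: (255, 182, 120).

(255, 182, 120)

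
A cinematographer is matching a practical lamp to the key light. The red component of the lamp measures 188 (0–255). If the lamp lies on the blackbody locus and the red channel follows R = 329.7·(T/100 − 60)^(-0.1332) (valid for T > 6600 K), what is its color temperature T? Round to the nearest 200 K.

(t − 60)^(-0.1332) = 188/329.7 = 0.57022.
t − 60 = 0.57022^(1/-0.1332) = 0.57022^(-7.508) = 67.848, so t = 127.848.
T = 100·t = 12785 K → 12800 K to the nearest 200 K.

12800 K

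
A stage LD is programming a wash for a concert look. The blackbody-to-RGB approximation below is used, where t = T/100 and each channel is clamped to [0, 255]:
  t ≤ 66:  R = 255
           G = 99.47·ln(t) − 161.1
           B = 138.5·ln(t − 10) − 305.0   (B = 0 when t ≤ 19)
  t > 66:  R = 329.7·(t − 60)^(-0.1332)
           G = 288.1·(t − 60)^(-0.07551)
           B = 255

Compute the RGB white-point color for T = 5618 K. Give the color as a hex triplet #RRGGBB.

#FFF0E2

t = 5618/100 = 56.18; the t ≤ 66 branch applies.
R = 255 by definition for t ≤ 66.
G = 99.47·ln 56.18 − 161.1 = 99.47·4.0286 − 161.1 = 239.621.
B = 138.5·ln(56.18 − 10) − 305.0 = 138.5·ln 46.18 − 305.0 = 138.5·3.8325 − 305.0 = 225.808.
Rounded: (255, 240, 226).
In hex: #FFF0E2.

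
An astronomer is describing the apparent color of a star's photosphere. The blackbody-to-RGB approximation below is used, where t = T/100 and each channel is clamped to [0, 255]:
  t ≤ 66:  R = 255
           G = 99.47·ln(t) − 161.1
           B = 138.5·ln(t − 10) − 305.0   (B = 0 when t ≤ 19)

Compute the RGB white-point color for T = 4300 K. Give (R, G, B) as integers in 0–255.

t = 4300/100 = 43; the t ≤ 66 branch applies.
R = 255 by definition for t ≤ 66.
G = 99.47·ln 43 − 161.1 = 99.47·3.7612 − 161.1 = 213.027.
B = 138.5·ln(43 − 10) − 305.0 = 138.5·ln 33 − 305.0 = 138.5·3.4965 − 305.0 = 179.266.
Rounded: (255, 213, 179).

(255, 213, 179)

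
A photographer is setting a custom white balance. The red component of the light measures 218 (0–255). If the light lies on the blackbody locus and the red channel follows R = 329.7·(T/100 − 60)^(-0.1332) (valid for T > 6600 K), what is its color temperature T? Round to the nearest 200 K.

(t − 60)^(-0.1332) = 218/329.7 = 0.66121.
t − 60 = 0.66121^(1/-0.1332) = 0.66121^(-7.508) = 22.326, so t = 82.326.
T = 100·t = 8233 K → 8200 K to the nearest 200 K.

8200 K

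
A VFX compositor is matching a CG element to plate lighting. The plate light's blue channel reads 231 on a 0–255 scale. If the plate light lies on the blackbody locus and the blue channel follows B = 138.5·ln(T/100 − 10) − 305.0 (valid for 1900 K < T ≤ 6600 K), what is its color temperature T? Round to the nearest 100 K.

ln(t − 10) = (231 + 305.0) / 138.5 = 3.8700.
t − 10 = e^3.8700 = 47.944, so t = 57.944.
T = 100·t = 5794 K → 5800 K to the nearest 100 K.

5800 K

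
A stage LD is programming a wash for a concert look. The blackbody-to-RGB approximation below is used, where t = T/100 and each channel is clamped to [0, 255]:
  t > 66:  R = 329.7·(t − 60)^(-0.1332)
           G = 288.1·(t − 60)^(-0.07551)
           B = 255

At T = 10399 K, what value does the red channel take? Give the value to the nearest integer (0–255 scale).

t = 10399/100 = 103.99; the t > 66 branch applies.
R = 329.7·(103.99 − 60)^(-0.1332) = 329.7·43.99^(-0.1332) = 329.7·0.60410 = 199.170.
Rounded: 199.

199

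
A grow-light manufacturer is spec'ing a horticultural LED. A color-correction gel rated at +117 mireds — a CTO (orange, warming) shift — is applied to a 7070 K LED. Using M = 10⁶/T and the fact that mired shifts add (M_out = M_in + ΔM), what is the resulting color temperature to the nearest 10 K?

3870 K

M_in = 10⁶/7070 = 141.44 mireds.
M_out = 141.44 + (+117) = 258.44 mireds.
T_out = 10⁶/258.44 = 3869.3 K → 3870 K.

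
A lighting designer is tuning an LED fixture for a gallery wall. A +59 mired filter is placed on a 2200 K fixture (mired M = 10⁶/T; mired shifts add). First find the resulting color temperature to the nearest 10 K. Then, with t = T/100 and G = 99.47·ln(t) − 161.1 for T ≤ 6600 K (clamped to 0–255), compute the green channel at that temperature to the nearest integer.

134

M_in = 10⁶/2200 = 454.55; M_out = 454.55 + (+59) = 513.55.
T_out = 10⁶/513.55 = 1947.2 K → 1950 K; t = 19.5.
G = 99.47·ln 19.5 − 161.1 = 99.47·2.9704 − 161.1 = 134.367.
Rounded: 134.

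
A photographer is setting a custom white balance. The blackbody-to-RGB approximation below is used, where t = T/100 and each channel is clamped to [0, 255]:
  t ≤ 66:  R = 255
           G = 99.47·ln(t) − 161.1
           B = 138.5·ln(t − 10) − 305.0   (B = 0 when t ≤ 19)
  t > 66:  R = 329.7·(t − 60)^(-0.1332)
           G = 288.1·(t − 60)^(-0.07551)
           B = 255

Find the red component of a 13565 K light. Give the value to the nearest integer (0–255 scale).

185

t = 13565/100 = 135.65; the t > 66 branch applies.
R = 329.7·(135.65 − 60)^(-0.1332) = 329.7·75.65^(-0.1332) = 329.7·0.56201 = 185.294.
Rounded: 185.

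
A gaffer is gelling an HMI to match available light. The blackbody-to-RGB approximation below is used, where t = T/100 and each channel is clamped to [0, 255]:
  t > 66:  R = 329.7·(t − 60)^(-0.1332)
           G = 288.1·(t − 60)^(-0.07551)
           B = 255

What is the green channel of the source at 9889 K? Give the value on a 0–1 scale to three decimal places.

0.857

t = 9889/100 = 98.89; the t > 66 branch applies.
G = 288.1·(98.89 − 60)^(-0.07551) = 288.1·38.89^(-0.07551) = 288.1·0.75849 = 218.522.
On a 0–1 scale: 218.522/255 = 0.8569 → 0.857.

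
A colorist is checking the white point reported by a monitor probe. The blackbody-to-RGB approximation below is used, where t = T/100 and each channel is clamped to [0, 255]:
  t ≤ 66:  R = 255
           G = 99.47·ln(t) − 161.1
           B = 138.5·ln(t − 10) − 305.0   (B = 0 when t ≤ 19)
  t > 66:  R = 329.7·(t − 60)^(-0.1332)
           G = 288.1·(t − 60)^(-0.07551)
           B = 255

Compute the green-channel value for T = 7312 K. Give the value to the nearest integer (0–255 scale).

237

t = 7312/100 = 73.12; the t > 66 branch applies.
G = 288.1·(73.12 − 60)^(-0.07551) = 288.1·13.12^(-0.07551) = 288.1·0.82335 = 237.207.
Rounded: 237.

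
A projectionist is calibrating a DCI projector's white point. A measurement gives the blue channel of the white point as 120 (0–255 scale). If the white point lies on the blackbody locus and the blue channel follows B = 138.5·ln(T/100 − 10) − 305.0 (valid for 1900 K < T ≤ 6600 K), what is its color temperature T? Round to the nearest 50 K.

3150 K

ln(t − 10) = (120 + 305.0) / 138.5 = 3.0686.
t − 10 = e^3.0686 = 21.512, so t = 31.512.
T = 100·t = 3151 K → 3150 K to the nearest 50 K.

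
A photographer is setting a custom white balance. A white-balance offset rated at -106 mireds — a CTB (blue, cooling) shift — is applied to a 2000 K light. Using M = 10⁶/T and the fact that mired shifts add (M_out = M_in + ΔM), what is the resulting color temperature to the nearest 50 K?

M_in = 10⁶/2000 = 500.00 mireds.
M_out = 500.00 + (-106) = 394.00 mireds.
T_out = 10⁶/394.00 = 2538.1 K → 2550 K.

2550 K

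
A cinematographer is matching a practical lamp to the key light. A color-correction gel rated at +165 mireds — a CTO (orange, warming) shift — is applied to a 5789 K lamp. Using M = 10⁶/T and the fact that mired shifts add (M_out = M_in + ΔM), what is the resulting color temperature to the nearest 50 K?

2950 K

M_in = 10⁶/5789 = 172.74 mireds.
M_out = 172.74 + (+165) = 337.74 mireds.
T_out = 10⁶/337.74 = 2960.8 K → 2950 K.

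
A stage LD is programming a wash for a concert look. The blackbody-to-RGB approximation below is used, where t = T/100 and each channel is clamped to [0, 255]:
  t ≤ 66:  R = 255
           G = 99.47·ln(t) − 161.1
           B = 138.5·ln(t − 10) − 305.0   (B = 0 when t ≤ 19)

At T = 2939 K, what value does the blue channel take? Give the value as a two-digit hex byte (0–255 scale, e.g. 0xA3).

0x6A

t = 2939/100 = 29.39; the t ≤ 66 branch applies.
B = 138.5·ln(29.39 − 10) − 305.0 = 138.5·ln 19.39 − 305.0 = 138.5·2.9648 − 305.0 = 105.619.
Rounded: 106; in hex, 0x6A.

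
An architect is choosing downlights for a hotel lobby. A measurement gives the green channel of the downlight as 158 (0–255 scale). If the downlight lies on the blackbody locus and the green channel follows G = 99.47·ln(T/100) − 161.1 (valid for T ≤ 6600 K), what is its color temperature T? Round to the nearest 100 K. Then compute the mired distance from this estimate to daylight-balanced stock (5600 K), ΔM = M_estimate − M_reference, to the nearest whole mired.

+221 mireds

ln t = (158 + 161.1) / 99.47 = 3.2080.
t = e^3.2080 = 24.730.
T = 100·t = 2473 K → 2500 K to the nearest 100 K.
M_estimate = 10⁶/2500 = 400.00; M_reference = 10⁶/5600 = 178.57.
ΔM = 400.00 − 178.57 = 221.43 → +221 mireds.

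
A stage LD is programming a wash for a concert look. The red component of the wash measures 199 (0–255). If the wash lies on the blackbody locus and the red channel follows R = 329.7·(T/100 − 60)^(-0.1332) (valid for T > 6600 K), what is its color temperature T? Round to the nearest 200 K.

10400 K

(t − 60)^(-0.1332) = 199/329.7 = 0.60358.
t − 60 = 0.60358^(1/-0.1332) = 0.60358^(-7.508) = 44.273, so t = 104.273.
T = 100·t = 10427 K → 10400 K to the nearest 200 K.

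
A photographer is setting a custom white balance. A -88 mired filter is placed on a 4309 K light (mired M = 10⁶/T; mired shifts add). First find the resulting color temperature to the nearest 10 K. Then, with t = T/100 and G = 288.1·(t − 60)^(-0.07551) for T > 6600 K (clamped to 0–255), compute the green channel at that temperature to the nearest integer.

243

M_in = 10⁶/4309 = 232.07; M_out = 232.07 + (-88) = 144.07.
T_out = 10⁶/144.07 = 6941.0 K → 6940 K; t = 69.4.
G = 288.1·(69.4 − 60)^(-0.07551) = 288.1·9.4^(-0.07551) = 288.1·0.84434 = 243.255.
Rounded: 243.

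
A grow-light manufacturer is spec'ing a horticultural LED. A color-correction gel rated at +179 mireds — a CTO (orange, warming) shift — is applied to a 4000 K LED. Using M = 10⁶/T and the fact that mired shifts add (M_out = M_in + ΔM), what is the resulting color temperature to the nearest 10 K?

M_in = 10⁶/4000 = 250.00 mireds.
M_out = 250.00 + (+179) = 429.00 mireds.
T_out = 10⁶/429.00 = 2331.0 K → 2330 K.

2330 K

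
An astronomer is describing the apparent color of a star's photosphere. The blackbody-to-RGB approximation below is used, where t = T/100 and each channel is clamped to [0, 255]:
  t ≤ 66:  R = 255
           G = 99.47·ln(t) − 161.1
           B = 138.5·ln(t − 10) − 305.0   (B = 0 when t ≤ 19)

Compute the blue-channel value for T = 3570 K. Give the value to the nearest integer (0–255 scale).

t = 3570/100 = 35.7; the t ≤ 66 branch applies.
B = 138.5·ln(35.7 − 10) − 305.0 = 138.5·ln 25.7 − 305.0 = 138.5·3.2465 − 305.0 = 144.639.
Rounded: 145.

145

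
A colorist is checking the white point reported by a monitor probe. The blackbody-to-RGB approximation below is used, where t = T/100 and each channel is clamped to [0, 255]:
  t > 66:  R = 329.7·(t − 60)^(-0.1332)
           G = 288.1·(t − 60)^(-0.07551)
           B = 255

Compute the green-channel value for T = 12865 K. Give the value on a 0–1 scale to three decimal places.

t = 12865/100 = 128.65; the t > 66 branch applies.
G = 288.1·(128.65 − 60)^(-0.07551) = 288.1·68.65^(-0.07551) = 288.1·0.72663 = 209.343.
On a 0–1 scale: 209.343/255 = 0.8210 → 0.821.

0.821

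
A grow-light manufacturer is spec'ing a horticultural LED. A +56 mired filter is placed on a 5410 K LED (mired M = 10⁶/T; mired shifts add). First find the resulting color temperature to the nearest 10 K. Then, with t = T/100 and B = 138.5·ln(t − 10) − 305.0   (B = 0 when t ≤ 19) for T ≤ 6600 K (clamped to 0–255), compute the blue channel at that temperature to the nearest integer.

173

M_in = 10⁶/5410 = 184.84; M_out = 184.84 + (+56) = 240.84.
T_out = 10⁶/240.84 = 4152.1 K → 4150 K; t = 41.5.
B = 138.5·ln(41.5 − 10) − 305.0 = 138.5·ln 31.5 − 305.0 = 138.5·3.4500 − 305.0 = 172.823.
Rounded: 173.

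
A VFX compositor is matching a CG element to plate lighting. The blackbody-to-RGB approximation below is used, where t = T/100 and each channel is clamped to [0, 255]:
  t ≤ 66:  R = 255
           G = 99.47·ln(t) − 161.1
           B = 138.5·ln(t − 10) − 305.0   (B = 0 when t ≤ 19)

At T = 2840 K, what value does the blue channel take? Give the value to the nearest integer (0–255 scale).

98

t = 2840/100 = 28.4; the t ≤ 66 branch applies.
B = 138.5·ln(28.4 − 10) − 305.0 = 138.5·ln 18.4 − 305.0 = 138.5·2.9124 − 305.0 = 98.361.
Rounded: 98.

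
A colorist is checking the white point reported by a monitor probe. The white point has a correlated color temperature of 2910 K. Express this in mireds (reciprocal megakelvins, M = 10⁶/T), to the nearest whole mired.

M = 10⁶ / 2910 = 343.643 → 344 mireds.

344 mireds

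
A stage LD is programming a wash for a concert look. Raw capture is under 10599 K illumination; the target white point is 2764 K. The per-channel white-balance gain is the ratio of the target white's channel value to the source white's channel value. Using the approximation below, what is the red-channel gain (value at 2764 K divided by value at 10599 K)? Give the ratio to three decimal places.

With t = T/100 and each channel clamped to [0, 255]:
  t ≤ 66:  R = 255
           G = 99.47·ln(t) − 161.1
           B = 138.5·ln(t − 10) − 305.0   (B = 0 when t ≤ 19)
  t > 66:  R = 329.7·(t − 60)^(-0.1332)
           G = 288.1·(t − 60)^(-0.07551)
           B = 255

At 10599 K (t = 105.99):
  R = 329.7·(105.99 − 60)^(-0.1332) = 329.7·45.99^(-0.1332) = 329.7·0.60053 = 197.994.
At 2764 K (t = 27.64):
  R = 255 by definition for t ≤ 66.
Gain = 255.000 / 197.994 = 1.2879 → 1.288.

1.288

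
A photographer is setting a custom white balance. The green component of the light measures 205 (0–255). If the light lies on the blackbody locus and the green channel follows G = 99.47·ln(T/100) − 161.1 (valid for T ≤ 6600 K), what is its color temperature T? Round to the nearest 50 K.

3950 K

ln t = (205 + 161.1) / 99.47 = 3.6805.
t = e^3.6805 = 39.666.
T = 100·t = 3967 K → 3950 K to the nearest 50 K.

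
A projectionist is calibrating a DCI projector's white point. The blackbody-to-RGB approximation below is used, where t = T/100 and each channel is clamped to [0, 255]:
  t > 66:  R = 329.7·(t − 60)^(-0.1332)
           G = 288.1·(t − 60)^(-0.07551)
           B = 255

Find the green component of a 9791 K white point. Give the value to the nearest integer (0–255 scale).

219

t = 9791/100 = 97.91; the t > 66 branch applies.
G = 288.1·(97.91 − 60)^(-0.07551) = 288.1·37.91^(-0.07551) = 288.1·0.75996 = 218.943.
Rounded: 219.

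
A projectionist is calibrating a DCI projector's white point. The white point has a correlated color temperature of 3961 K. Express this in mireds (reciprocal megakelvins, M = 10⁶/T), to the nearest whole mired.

252 mireds

M = 10⁶ / 3961 = 252.461 → 252 mireds.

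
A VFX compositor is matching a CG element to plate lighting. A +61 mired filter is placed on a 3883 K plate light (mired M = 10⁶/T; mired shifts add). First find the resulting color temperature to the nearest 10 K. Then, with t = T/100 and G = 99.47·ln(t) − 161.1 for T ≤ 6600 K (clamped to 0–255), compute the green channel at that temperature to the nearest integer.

182

M_in = 10⁶/3883 = 257.53; M_out = 257.53 + (+61) = 318.53.
T_out = 10⁶/318.53 = 3139.4 K → 3140 K; t = 31.4.
G = 99.47·ln 31.4 − 161.1 = 99.47·3.4468 − 161.1 = 181.754.
Rounded: 182.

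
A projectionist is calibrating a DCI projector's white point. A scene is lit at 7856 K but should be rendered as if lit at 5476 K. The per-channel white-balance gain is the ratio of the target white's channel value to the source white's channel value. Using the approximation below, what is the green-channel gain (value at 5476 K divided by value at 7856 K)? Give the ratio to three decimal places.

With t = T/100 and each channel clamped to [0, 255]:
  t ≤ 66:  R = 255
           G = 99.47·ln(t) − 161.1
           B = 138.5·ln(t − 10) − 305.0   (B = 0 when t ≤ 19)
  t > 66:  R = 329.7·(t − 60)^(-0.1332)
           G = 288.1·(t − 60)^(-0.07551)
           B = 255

At 7856 K (t = 78.56):
  G = 288.1·(78.56 − 60)^(-0.07551) = 288.1·18.56^(-0.07551) = 288.1·0.80207 = 231.075.
At 5476 K (t = 54.76):
  G = 99.47·ln 54.76 − 161.1 = 99.47·4.0030 − 161.1 = 237.074.
Gain = 237.074 / 231.075 = 1.0260 → 1.026.

1.026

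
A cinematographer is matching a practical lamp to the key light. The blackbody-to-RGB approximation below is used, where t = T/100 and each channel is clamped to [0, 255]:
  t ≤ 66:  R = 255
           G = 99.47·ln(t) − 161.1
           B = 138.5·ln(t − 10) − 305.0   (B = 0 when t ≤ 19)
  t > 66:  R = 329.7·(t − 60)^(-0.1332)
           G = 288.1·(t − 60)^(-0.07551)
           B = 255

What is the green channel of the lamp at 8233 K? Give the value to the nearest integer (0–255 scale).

t = 8233/100 = 82.33; the t > 66 branch applies.
G = 288.1·(82.33 − 60)^(-0.07551) = 288.1·22.33^(-0.07551) = 288.1·0.79094 = 227.871.
Rounded: 228.

228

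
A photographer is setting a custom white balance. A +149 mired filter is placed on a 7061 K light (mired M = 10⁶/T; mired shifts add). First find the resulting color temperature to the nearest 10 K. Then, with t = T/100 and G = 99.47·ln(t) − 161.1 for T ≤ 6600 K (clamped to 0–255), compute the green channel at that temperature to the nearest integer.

M_in = 10⁶/7061 = 141.62; M_out = 141.62 + (+149) = 290.62.
T_out = 10⁶/290.62 = 3440.9 K → 3440 K; t = 34.4.
G = 99.47·ln 34.4 − 161.1 = 99.47·3.5381 − 161.1 = 190.830.
Rounded: 191.

191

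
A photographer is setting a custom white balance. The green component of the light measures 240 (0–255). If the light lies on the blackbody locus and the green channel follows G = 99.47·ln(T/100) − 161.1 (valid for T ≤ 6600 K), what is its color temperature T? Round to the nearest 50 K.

ln t = (240 + 161.1) / 99.47 = 4.0324.
t = e^4.0324 = 56.394.
T = 100·t = 5639 K → 5650 K to the nearest 50 K.

5650 K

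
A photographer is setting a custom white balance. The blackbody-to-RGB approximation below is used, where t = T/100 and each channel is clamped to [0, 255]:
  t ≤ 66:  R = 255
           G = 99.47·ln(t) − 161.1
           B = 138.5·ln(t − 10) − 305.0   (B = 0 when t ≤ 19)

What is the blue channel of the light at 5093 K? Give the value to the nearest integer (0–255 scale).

t = 5093/100 = 50.93; the t ≤ 66 branch applies.
B = 138.5·ln(50.93 − 10) − 305.0 = 138.5·ln 40.93 − 305.0 = 138.5·3.7119 − 305.0 = 209.093.
Rounded: 209.

209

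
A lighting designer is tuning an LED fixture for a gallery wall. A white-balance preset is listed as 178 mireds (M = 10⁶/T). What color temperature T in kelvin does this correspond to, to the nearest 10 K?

5620 K

T = 10⁶ / 178 = 5617.98 K → 5620 K.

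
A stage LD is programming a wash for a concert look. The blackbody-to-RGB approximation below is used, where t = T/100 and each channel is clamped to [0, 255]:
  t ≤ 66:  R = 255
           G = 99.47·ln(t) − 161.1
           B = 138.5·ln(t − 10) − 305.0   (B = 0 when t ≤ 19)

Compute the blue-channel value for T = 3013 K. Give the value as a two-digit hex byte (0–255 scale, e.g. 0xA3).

0x6F

t = 3013/100 = 30.13; the t ≤ 66 branch applies.
B = 138.5·ln(30.13 − 10) − 305.0 = 138.5·ln 20.13 − 305.0 = 138.5·3.0022 − 305.0 = 110.806.
Rounded: 111; in hex, 0x6F.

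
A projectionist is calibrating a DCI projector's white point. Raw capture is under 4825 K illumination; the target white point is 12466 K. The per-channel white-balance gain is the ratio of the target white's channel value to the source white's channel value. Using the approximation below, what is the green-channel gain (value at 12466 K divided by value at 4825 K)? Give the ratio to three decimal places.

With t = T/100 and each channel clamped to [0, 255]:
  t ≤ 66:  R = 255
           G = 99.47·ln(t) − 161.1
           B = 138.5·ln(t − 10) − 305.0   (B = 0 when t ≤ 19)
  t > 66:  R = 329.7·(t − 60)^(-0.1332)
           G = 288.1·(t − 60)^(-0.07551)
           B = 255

At 4825 K (t = 48.25):
  G = 99.47·ln 48.25 − 161.1 = 99.47·3.8764 − 161.1 = 224.485.
At 12466 K (t = 124.66):
  G = 288.1·(124.66 − 60)^(-0.07551) = 288.1·64.66^(-0.07551) = 288.1·0.72993 = 210.292.
Gain = 210.292 / 224.485 = 0.9368 → 0.937.

0.937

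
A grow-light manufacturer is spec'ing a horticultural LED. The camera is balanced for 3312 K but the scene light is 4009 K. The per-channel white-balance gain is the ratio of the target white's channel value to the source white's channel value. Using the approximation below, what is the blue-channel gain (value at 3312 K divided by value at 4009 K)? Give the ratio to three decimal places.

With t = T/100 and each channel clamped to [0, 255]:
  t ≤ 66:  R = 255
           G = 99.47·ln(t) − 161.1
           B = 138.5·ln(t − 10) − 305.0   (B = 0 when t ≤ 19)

0.781

At 4009 K (t = 40.09):
  B = 138.5·ln(40.09 − 10) − 305.0 = 138.5·ln 30.09 − 305.0 = 138.5·3.4042 − 305.0 = 166.481.
At 3312 K (t = 33.12):
  B = 138.5·ln(33.12 − 10) − 305.0 = 138.5·ln 23.12 − 305.0 = 138.5·3.1407 − 305.0 = 129.987.
Gain = 129.987 / 166.481 = 0.7808 → 0.781.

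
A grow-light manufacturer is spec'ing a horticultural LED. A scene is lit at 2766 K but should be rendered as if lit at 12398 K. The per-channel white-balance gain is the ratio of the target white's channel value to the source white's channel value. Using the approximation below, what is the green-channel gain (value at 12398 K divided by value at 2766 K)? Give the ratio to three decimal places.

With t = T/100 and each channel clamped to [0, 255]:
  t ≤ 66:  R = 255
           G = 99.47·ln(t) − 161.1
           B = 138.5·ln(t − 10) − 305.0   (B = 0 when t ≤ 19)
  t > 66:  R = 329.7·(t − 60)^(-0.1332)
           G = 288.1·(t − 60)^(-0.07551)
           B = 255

1.244

At 2766 K (t = 27.66):
  G = 99.47·ln 27.66 − 161.1 = 99.47·3.3200 − 161.1 = 169.139.
At 12398 K (t = 123.98):
  G = 288.1·(123.98 − 60)^(-0.07551) = 288.1·63.98^(-0.07551) = 288.1·0.73051 = 210.460.
Gain = 210.460 / 169.139 = 1.2443 → 1.244.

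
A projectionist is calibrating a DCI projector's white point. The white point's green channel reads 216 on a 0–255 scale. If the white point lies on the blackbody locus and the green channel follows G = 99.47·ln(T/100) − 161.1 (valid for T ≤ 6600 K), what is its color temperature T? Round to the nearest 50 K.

ln t = (216 + 161.1) / 99.47 = 3.7911.
t = e^3.7911 = 44.305.
T = 100·t = 4430 K → 4450 K to the nearest 50 K.

4450 K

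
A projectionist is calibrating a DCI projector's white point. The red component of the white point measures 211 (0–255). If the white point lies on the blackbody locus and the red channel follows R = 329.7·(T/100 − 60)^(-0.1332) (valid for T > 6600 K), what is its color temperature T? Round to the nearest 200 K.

8800 K

(t − 60)^(-0.1332) = 211/329.7 = 0.63998.
t − 60 = 0.63998^(1/-0.1332) = 0.63998^(-7.508) = 28.525, so t = 88.525.
T = 100·t = 8853 K → 8800 K to the nearest 200 K.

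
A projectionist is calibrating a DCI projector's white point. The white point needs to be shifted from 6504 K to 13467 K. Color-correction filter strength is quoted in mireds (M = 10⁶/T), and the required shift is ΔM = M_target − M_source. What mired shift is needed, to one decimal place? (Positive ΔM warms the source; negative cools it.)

-79.5 mireds

M_source = 10⁶/6504 = 153.752; M_target = 10⁶/13467 = 74.256.
ΔM = 74.256 − 153.752 = -79.496 → -79.5 mireds, a cooling shift.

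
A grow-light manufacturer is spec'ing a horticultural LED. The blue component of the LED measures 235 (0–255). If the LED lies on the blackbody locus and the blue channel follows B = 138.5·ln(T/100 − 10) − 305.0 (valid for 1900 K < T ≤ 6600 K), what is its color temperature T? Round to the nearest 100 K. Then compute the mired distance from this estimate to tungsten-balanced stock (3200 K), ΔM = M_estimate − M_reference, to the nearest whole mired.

ln(t − 10) = (235 + 305.0) / 138.5 = 3.8989.
t − 10 = e^3.8989 = 49.349, so t = 59.349.
T = 100·t = 5935 K → 5900 K to the nearest 100 K.
M_estimate = 10⁶/5900 = 169.49; M_reference = 10⁶/3200 = 312.50.
ΔM = 169.49 − 312.50 = -143.01 → -143 mireds.

-143 mireds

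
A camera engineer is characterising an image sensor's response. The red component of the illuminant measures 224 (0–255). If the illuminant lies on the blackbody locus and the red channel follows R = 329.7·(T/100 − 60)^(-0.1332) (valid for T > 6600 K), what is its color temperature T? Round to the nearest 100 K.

(t − 60)^(-0.1332) = 224/329.7 = 0.67941.
t − 60 = 0.67941^(1/-0.1332) = 0.67941^(-7.508) = 18.209, so t = 78.209.
T = 100·t = 7821 K → 7800 K to the nearest 100 K.

7800 K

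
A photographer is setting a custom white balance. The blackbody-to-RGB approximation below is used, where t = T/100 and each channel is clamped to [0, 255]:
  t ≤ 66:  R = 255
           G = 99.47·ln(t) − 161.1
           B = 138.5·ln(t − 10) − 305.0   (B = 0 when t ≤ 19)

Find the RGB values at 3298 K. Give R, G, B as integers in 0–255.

t = 3298/100 = 32.98; the t ≤ 66 branch applies.
R = 255 by definition for t ≤ 66.
G = 99.47·ln 32.98 − 161.1 = 99.47·3.4959 − 161.1 = 186.637.
B = 138.5·ln(32.98 − 10) − 305.0 = 138.5·ln 22.98 − 305.0 = 138.5·3.1346 − 305.0 = 129.145.
Rounded: (255, 187, 129).

R=255, G=187, B=129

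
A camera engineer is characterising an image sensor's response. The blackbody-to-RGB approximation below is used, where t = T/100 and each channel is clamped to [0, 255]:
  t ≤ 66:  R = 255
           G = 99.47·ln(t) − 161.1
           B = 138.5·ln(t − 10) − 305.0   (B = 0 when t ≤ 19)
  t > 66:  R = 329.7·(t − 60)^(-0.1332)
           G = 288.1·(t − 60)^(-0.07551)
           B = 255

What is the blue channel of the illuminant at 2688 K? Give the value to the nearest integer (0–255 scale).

t = 2688/100 = 26.88; the t ≤ 66 branch applies.
B = 138.5·ln(26.88 − 10) − 305.0 = 138.5·ln 16.88 − 305.0 = 138.5·2.8261 − 305.0 = 86.419.
Rounded: 86.

86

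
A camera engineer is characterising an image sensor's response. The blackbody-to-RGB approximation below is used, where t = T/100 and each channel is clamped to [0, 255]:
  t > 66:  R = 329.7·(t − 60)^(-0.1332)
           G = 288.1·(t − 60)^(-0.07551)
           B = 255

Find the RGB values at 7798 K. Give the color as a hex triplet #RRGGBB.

t = 7798/100 = 77.98; the t > 66 branch applies.
R = 329.7·(77.98 − 60)^(-0.1332) = 329.7·17.98^(-0.1332) = 329.7·0.68055 = 224.378.
G = 288.1·(77.98 − 60)^(-0.07551) = 288.1·17.98^(-0.07551) = 288.1·0.80399 = 231.630.
B = 255 by definition for t > 66.
Rounded: (224, 232, 255).
In hex: #E0E8FF.

#E0E8FF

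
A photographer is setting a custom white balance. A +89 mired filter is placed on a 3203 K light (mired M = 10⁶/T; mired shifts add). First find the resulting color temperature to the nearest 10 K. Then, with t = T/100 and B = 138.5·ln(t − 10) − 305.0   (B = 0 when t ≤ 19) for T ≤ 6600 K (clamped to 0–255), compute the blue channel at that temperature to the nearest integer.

M_in = 10⁶/3203 = 312.21; M_out = 312.21 + (+89) = 401.21.
T_out = 10⁶/401.21 = 2492.5 K → 2490 K; t = 24.9.
B = 138.5·ln(24.9 − 10) − 305.0 = 138.5·ln 14.9 − 305.0 = 138.5·2.7014 − 305.0 = 69.139.
Rounded: 69.

69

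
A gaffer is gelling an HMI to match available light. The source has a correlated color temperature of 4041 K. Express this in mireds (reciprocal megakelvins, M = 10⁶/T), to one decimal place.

247.5 mireds

M = 10⁶ / 4041 = 247.463 → 247.5 mireds.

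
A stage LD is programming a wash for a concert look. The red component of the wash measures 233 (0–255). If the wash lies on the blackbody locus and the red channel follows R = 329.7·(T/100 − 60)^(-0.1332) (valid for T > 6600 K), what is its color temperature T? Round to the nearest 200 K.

(t − 60)^(-0.1332) = 233/329.7 = 0.70670.
t − 60 = 0.70670^(1/-0.1332) = 0.70670^(-7.508) = 13.547, so t = 73.547.
T = 100·t = 7355 K → 7400 K to the nearest 200 K.

7400 K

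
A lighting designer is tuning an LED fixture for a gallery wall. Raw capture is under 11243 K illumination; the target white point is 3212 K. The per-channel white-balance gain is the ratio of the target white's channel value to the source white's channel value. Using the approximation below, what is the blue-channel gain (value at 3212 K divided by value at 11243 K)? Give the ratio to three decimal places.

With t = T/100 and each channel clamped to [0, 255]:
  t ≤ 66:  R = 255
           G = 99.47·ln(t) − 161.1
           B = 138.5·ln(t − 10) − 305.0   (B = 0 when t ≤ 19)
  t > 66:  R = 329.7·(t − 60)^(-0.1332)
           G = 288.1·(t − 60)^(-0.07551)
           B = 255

0.486

At 11243 K (t = 112.43):
  B = 255 by definition for t > 66.
At 3212 K (t = 32.12):
  B = 138.5·ln(32.12 − 10) − 305.0 = 138.5·ln 22.12 − 305.0 = 138.5·3.0965 − 305.0 = 123.863.
Gain = 123.863 / 255.000 = 0.4857 → 0.486.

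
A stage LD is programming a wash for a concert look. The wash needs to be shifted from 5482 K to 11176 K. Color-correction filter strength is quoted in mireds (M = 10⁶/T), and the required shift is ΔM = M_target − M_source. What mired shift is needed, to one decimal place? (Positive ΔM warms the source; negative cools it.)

-92.9 mireds

M_source = 10⁶/5482 = 182.415; M_target = 10⁶/11176 = 89.477.
ΔM = 89.477 − 182.415 = -92.938 → -92.9 mireds, a cooling shift.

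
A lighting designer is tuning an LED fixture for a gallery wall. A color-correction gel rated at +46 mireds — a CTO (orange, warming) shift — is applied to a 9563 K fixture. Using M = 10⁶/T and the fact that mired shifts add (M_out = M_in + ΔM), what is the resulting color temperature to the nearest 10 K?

M_in = 10⁶/9563 = 104.57 mireds.
M_out = 104.57 + (+46) = 150.57 mireds.
T_out = 10⁶/150.57 = 6641.4 K → 6640 K.

6640 K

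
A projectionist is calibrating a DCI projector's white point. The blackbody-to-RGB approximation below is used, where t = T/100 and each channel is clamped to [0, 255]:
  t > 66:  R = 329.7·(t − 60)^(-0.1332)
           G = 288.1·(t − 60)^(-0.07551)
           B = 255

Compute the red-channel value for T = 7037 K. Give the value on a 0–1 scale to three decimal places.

0.947

t = 7037/100 = 70.37; the t > 66 branch applies.
R = 329.7·(70.37 − 60)^(-0.1332) = 329.7·10.37^(-0.1332) = 329.7·0.73232 = 241.444.
On a 0–1 scale: 241.444/255 = 0.9468 → 0.947.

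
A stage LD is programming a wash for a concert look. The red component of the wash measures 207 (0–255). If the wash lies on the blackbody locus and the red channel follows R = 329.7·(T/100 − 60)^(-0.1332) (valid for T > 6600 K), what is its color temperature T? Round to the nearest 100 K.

9300 K

(t − 60)^(-0.1332) = 207/329.7 = 0.62784.
t − 60 = 0.62784^(1/-0.1332) = 0.62784^(-7.508) = 32.933, so t = 92.933.
T = 100·t = 9293 K → 9300 K to the nearest 100 K.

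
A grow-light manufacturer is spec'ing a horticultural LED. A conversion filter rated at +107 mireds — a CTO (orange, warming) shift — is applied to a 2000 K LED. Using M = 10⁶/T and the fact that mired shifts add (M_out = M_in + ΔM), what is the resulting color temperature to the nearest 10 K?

M_in = 10⁶/2000 = 500.00 mireds.
M_out = 500.00 + (+107) = 607.00 mireds.
T_out = 10⁶/607.00 = 1647.4 K → 1650 K.

1650 K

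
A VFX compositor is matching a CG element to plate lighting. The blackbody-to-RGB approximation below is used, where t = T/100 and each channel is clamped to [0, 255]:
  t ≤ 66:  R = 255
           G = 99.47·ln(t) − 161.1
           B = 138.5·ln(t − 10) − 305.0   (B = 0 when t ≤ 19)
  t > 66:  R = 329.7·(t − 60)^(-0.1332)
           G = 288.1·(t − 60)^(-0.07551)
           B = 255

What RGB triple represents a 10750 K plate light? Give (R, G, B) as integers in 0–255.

t = 10750/100 = 107.5; the t > 66 branch applies.
R = 329.7·(107.5 − 60)^(-0.1332) = 329.7·47.5^(-0.1332) = 329.7·0.59795 = 197.144.
G = 288.1·(107.5 − 60)^(-0.07551) = 288.1·47.5^(-0.07551) = 288.1·0.74712 = 215.247.
B = 255 by definition for t > 66.
Rounded: (197, 215, 255).

(197, 215, 255)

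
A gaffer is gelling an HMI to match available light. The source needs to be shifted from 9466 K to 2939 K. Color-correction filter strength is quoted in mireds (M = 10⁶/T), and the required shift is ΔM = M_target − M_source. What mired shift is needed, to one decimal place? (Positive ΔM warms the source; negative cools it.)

+234.6 mireds

M_source = 10⁶/9466 = 105.641; M_target = 10⁶/2939 = 340.252.
ΔM = 340.252 − 105.641 = 234.611 → +234.6 mireds, a warming shift.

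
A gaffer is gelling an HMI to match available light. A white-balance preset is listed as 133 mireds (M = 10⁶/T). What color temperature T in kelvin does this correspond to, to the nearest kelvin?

7519 K

T = 10⁶ / 133 = 7518.80 K → 7519 K.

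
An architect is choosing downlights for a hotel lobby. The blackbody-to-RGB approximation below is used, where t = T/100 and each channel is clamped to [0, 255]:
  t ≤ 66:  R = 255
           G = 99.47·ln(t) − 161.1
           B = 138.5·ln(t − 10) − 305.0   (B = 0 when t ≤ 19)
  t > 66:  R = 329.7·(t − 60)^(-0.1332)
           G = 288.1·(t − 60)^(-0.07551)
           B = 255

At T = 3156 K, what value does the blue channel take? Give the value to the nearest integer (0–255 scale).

120

t = 3156/100 = 31.56; the t ≤ 66 branch applies.
B = 138.5·ln(31.56 − 10) − 305.0 = 138.5·ln 21.56 − 305.0 = 138.5·3.0708 − 305.0 = 120.311.
Rounded: 120.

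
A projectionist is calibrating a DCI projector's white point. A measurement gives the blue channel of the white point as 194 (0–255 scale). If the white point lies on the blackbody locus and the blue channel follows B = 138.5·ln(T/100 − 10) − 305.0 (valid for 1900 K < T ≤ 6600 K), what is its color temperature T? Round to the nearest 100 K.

ln(t − 10) = (194 + 305.0) / 138.5 = 3.6029.
t − 10 = e^3.6029 = 36.704, so t = 46.704.
T = 100·t = 4670 K → 4700 K to the nearest 100 K.

4700 K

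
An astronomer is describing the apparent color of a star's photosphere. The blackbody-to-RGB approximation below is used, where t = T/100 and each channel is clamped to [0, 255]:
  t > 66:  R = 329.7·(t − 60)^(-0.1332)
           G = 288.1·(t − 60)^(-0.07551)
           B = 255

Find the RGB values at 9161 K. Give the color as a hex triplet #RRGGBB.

#D0DEFF

t = 9161/100 = 91.61; the t > 66 branch applies.
R = 329.7·(91.61 − 60)^(-0.1332) = 329.7·31.61^(-0.1332) = 329.7·0.63128 = 208.134.
G = 288.1·(91.61 − 60)^(-0.07551) = 288.1·31.61^(-0.07551) = 288.1·0.77046 = 221.969.
B = 255 by definition for t > 66.
Rounded: (208, 222, 255).
In hex: #D0DEFF.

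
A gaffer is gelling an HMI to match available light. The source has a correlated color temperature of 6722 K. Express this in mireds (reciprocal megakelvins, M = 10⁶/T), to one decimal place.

M = 10⁶ / 6722 = 148.765 → 148.8 mireds.

148.8 mireds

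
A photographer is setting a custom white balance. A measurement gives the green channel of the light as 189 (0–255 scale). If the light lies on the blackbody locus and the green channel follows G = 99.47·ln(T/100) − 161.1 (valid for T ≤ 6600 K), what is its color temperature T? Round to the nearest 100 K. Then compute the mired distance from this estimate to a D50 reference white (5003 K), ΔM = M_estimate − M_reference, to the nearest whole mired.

ln t = (189 + 161.1) / 99.47 = 3.5197.
t = e^3.5197 = 33.773.
T = 100·t = 3377 K → 3400 K to the nearest 100 K.
M_estimate = 10⁶/3400 = 294.12; M_reference = 10⁶/5003 = 199.88.
ΔM = 294.12 − 199.88 = 94.24 → +94 mireds.

+94 mireds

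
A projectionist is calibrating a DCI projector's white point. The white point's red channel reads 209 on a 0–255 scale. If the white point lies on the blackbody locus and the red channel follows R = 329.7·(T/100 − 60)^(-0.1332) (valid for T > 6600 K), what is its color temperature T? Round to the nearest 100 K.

(t − 60)^(-0.1332) = 209/329.7 = 0.63391.
t − 60 = 0.63391^(1/-0.1332) = 0.63391^(-7.508) = 30.639, so t = 90.639.
T = 100·t = 9064 K → 9100 K to the nearest 100 K.

9100 K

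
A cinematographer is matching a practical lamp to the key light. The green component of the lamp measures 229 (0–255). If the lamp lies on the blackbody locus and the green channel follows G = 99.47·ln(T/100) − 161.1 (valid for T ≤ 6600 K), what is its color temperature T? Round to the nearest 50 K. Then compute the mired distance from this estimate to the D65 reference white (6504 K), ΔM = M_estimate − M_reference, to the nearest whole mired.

ln t = (229 + 161.1) / 99.47 = 3.9218.
t = e^3.9218 = 50.491.
T = 100·t = 5049 K → 5050 K to the nearest 50 K.
M_estimate = 10⁶/5050 = 198.02; M_reference = 10⁶/6504 = 153.75.
ΔM = 198.02 − 153.75 = 44.27 → +44 mireds.

+44 mireds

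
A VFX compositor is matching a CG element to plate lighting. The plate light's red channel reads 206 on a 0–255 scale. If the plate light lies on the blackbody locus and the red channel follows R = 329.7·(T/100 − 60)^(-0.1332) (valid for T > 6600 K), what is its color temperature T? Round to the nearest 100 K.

(t − 60)^(-0.1332) = 206/329.7 = 0.62481.
t − 60 = 0.62481^(1/-0.1332) = 0.62481^(-7.508) = 34.152, so t = 94.152.
T = 100·t = 9415 K → 9400 K to the nearest 100 K.

9400 K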